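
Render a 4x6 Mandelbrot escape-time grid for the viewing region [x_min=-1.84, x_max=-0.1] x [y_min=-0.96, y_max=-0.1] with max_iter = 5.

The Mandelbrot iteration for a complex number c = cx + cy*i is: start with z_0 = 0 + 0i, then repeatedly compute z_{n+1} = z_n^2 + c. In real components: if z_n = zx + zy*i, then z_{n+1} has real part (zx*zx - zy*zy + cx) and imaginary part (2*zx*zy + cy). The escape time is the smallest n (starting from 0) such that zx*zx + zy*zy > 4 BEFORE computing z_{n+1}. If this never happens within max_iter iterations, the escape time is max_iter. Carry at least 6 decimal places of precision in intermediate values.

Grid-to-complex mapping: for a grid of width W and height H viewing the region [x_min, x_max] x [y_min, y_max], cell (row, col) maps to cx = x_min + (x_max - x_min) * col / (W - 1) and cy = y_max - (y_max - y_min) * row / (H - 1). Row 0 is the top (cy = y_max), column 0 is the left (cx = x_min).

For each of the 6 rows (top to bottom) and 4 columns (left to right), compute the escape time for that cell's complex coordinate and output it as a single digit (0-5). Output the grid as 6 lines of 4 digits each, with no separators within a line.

Answer: 4555
4555
3555
2355
1345
1345

Derivation:
(row=0, col=0): c = -1.8400 + -0.1000i → escape time 4
(row=0, col=1): c = -1.2600 + -0.1000i → escape time 5
(row=0, col=2): c = -0.6800 + -0.1000i → escape time 5
(row=0, col=3): c = -0.1000 + -0.1000i → escape time 5
(row=1, col=0): c = -1.8400 + -0.2720i → escape time 4
(row=1, col=1): c = -1.2600 + -0.2720i → escape time 5
(row=1, col=2): c = -0.6800 + -0.2720i → escape time 5
(row=1, col=3): c = -0.1000 + -0.2720i → escape time 5
(row=2, col=0): c = -1.8400 + -0.4440i → escape time 3
(row=2, col=1): c = -1.2600 + -0.4440i → escape time 5
(row=2, col=2): c = -0.6800 + -0.4440i → escape time 5
(row=2, col=3): c = -0.1000 + -0.4440i → escape time 5
(row=3, col=0): c = -1.8400 + -0.6160i → escape time 2
(row=3, col=1): c = -1.2600 + -0.6160i → escape time 3
(row=3, col=2): c = -0.6800 + -0.6160i → escape time 5
(row=3, col=3): c = -0.1000 + -0.6160i → escape time 5
(row=4, col=0): c = -1.8400 + -0.7880i → escape time 1
(row=4, col=1): c = -1.2600 + -0.7880i → escape time 3
(row=4, col=2): c = -0.6800 + -0.7880i → escape time 4
(row=4, col=3): c = -0.1000 + -0.7880i → escape time 5
(row=5, col=0): c = -1.8400 + -0.9600i → escape time 1
(row=5, col=1): c = -1.2600 + -0.9600i → escape time 3
(row=5, col=2): c = -0.6800 + -0.9600i → escape time 4
(row=5, col=3): c = -0.1000 + -0.9600i → escape time 5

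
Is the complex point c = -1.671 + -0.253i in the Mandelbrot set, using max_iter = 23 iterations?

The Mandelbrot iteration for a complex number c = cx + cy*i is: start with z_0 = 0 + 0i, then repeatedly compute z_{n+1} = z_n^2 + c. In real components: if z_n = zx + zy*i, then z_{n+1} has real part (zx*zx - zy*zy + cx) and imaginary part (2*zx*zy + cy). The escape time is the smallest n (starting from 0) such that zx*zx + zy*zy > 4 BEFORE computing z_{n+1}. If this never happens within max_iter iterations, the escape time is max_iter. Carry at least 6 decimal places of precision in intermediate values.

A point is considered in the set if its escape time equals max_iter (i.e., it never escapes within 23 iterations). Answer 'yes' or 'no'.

z_0 = 0 + 0i, c = -1.6710 + -0.2530i
Iter 1: z = -1.6710 + -0.2530i, |z|^2 = 2.8563
Iter 2: z = 1.0572 + 0.5925i, |z|^2 = 1.4688
Iter 3: z = -0.9043 + 0.9999i, |z|^2 = 1.8176
Iter 4: z = -1.8529 + -2.0615i, |z|^2 = 7.6829
Escaped at iteration 4

Answer: no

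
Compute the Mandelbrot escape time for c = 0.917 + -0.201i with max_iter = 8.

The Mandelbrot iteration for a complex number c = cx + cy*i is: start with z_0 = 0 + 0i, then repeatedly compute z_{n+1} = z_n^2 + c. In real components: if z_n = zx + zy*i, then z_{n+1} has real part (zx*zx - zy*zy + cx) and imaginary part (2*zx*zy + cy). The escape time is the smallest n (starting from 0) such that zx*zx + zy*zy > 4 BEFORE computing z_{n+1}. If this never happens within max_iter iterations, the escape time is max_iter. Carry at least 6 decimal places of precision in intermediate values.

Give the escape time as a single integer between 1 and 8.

Answer: 3

Derivation:
z_0 = 0 + 0i, c = 0.9170 + -0.2010i
Iter 1: z = 0.9170 + -0.2010i, |z|^2 = 0.8813
Iter 2: z = 1.7175 + -0.5696i, |z|^2 = 3.2742
Iter 3: z = 3.5423 + -2.1577i, |z|^2 = 17.2033
Escaped at iteration 3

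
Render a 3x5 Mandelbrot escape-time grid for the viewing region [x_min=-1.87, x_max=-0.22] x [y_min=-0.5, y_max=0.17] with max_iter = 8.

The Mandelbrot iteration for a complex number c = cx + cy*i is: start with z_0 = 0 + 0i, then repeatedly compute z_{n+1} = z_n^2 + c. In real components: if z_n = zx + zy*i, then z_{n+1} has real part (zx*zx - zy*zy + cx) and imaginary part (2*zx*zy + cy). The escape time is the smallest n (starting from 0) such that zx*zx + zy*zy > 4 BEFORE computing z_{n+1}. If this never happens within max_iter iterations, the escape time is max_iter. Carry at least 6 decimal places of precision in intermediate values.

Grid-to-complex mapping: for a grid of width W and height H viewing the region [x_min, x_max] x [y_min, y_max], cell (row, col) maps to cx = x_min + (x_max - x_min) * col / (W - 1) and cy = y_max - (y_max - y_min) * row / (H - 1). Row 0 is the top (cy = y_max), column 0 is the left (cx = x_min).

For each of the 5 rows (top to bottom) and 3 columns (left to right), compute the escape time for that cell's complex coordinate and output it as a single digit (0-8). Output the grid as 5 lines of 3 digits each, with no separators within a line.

(row=0, col=0): c = -1.8700 + 0.1700i → escape time 4
(row=0, col=1): c = -1.0450 + 0.1700i → escape time 8
(row=0, col=2): c = -0.2200 + 0.1700i → escape time 8
(row=1, col=0): c = -1.8700 + 0.0025i → escape time 8
(row=1, col=1): c = -1.0450 + 0.0025i → escape time 8
(row=1, col=2): c = -0.2200 + 0.0025i → escape time 8
(row=2, col=0): c = -1.8700 + -0.1650i → escape time 4
(row=2, col=1): c = -1.0450 + -0.1650i → escape time 8
(row=2, col=2): c = -0.2200 + -0.1650i → escape time 8
(row=3, col=0): c = -1.8700 + -0.3325i → escape time 3
(row=3, col=1): c = -1.0450 + -0.3325i → escape time 8
(row=3, col=2): c = -0.2200 + -0.3325i → escape time 8
(row=4, col=0): c = -1.8700 + -0.5000i → escape time 3
(row=4, col=1): c = -1.0450 + -0.5000i → escape time 5
(row=4, col=2): c = -0.2200 + -0.5000i → escape time 8

Answer: 488
888
488
388
358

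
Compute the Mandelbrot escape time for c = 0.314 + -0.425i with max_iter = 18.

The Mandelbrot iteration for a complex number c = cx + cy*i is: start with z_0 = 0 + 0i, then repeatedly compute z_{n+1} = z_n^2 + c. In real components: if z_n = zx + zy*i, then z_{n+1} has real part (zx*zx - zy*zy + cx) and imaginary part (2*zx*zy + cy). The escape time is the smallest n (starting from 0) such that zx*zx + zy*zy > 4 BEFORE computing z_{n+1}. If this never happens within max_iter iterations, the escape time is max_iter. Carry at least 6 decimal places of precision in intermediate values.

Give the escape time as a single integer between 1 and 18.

z_0 = 0 + 0i, c = 0.3140 + -0.4250i
Iter 1: z = 0.3140 + -0.4250i, |z|^2 = 0.2792
Iter 2: z = 0.2320 + -0.6919i, |z|^2 = 0.5325
Iter 3: z = -0.1109 + -0.7460i, |z|^2 = 0.5688
Iter 4: z = -0.2302 + -0.2595i, |z|^2 = 0.1203
Iter 5: z = 0.2997 + -0.3055i, |z|^2 = 0.1831
Iter 6: z = 0.3105 + -0.6081i, |z|^2 = 0.4662
Iter 7: z = 0.0406 + -0.8026i, |z|^2 = 0.6458
Iter 8: z = -0.3285 + -0.4902i, |z|^2 = 0.3482
Iter 9: z = 0.1816 + -0.1030i, |z|^2 = 0.0436
Iter 10: z = 0.3364 + -0.4624i, |z|^2 = 0.3270
Iter 11: z = 0.2133 + -0.7361i, |z|^2 = 0.5873
Iter 12: z = -0.1823 + -0.7391i, |z|^2 = 0.5795
Iter 13: z = -0.1990 + -0.1555i, |z|^2 = 0.0638
Iter 14: z = 0.3294 + -0.3631i, |z|^2 = 0.2404
Iter 15: z = 0.2907 + -0.6642i, |z|^2 = 0.5257
Iter 16: z = -0.0427 + -0.8111i, |z|^2 = 0.6597
Iter 17: z = -0.3421 + -0.3557i, |z|^2 = 0.2436

Answer: 18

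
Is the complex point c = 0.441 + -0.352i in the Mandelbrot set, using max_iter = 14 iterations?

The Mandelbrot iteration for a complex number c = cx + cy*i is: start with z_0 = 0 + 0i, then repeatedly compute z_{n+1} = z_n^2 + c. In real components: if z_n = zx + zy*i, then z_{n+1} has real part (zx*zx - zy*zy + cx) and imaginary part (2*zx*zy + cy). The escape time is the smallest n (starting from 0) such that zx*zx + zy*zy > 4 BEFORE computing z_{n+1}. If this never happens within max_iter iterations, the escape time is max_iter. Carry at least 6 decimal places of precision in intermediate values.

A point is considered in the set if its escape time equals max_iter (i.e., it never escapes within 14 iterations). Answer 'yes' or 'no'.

Answer: yes

Derivation:
z_0 = 0 + 0i, c = 0.4410 + -0.3520i
Iter 1: z = 0.4410 + -0.3520i, |z|^2 = 0.3184
Iter 2: z = 0.5116 + -0.6625i, |z|^2 = 0.7006
Iter 3: z = 0.2639 + -1.0298i, |z|^2 = 1.1301
Iter 4: z = -0.5499 + -0.8954i, |z|^2 = 1.1042
Iter 5: z = -0.0584 + 0.6328i, |z|^2 = 0.4038
Iter 6: z = 0.0440 + -0.4260i, |z|^2 = 0.1834
Iter 7: z = 0.2615 + -0.3895i, |z|^2 = 0.2201
Iter 8: z = 0.3577 + -0.5557i, |z|^2 = 0.4367
Iter 9: z = 0.2601 + -0.7495i, |z|^2 = 0.6294
Iter 10: z = -0.0531 + -0.7419i, |z|^2 = 0.5532
Iter 11: z = -0.1066 + -0.2732i, |z|^2 = 0.0860
Iter 12: z = 0.3777 + -0.2938i, |z|^2 = 0.2290
Iter 13: z = 0.4974 + -0.5739i, |z|^2 = 0.5768
Did not escape in 14 iterations → in set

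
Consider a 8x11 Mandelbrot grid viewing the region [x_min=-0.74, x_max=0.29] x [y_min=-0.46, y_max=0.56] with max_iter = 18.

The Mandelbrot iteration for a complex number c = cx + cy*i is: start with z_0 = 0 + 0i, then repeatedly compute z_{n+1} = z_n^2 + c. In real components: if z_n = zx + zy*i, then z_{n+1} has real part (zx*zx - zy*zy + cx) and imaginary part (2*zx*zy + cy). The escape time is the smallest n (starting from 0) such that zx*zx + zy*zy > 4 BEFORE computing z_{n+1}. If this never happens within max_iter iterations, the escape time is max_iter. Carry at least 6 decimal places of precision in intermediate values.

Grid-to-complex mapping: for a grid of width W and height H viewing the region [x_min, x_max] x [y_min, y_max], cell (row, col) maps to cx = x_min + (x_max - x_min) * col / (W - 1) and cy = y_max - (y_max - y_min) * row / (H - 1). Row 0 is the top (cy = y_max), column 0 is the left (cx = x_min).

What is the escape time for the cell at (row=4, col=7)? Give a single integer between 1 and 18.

Answer: 18

Derivation:
z_0 = 0 + 0i, c = 0.2900 + 0.1520i
Iter 1: z = 0.2900 + 0.1520i, |z|^2 = 0.1072
Iter 2: z = 0.3510 + 0.2402i, |z|^2 = 0.1809
Iter 3: z = 0.3555 + 0.3206i, |z|^2 = 0.2292
Iter 4: z = 0.3136 + 0.3800i, |z|^2 = 0.2427
Iter 5: z = 0.2440 + 0.3903i, |z|^2 = 0.2119
Iter 6: z = 0.1972 + 0.3425i, |z|^2 = 0.1562
Iter 7: z = 0.2116 + 0.2871i, |z|^2 = 0.1272
Iter 8: z = 0.2524 + 0.2735i, |z|^2 = 0.1385
Iter 9: z = 0.2789 + 0.2900i, |z|^2 = 0.1619
Iter 10: z = 0.2837 + 0.3138i, |z|^2 = 0.1789
Iter 11: z = 0.2720 + 0.3300i, |z|^2 = 0.1829
Iter 12: z = 0.2551 + 0.3315i, |z|^2 = 0.1750
Iter 13: z = 0.2451 + 0.3211i, |z|^2 = 0.1632
Iter 14: z = 0.2470 + 0.3095i, |z|^2 = 0.1568
Iter 15: z = 0.2552 + 0.3049i, |z|^2 = 0.1581
Iter 16: z = 0.2622 + 0.3076i, |z|^2 = 0.1634
Iter 17: z = 0.2641 + 0.3133i, |z|^2 = 0.1679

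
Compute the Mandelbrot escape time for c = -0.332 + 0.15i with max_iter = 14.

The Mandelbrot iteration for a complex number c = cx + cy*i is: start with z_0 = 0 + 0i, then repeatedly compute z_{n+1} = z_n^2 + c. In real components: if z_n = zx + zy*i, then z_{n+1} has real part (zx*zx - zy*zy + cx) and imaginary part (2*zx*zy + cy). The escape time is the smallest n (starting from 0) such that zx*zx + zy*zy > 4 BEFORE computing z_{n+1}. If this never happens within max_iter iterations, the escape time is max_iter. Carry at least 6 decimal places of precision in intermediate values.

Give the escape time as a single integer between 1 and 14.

Answer: 14

Derivation:
z_0 = 0 + 0i, c = -0.3320 + 0.1500i
Iter 1: z = -0.3320 + 0.1500i, |z|^2 = 0.1327
Iter 2: z = -0.2443 + 0.0504i, |z|^2 = 0.0622
Iter 3: z = -0.2749 + 0.1254i, |z|^2 = 0.0913
Iter 4: z = -0.2722 + 0.0811i, |z|^2 = 0.0806
Iter 5: z = -0.2645 + 0.1059i, |z|^2 = 0.0812
Iter 6: z = -0.2732 + 0.0940i, |z|^2 = 0.0835
Iter 7: z = -0.2662 + 0.0986i, |z|^2 = 0.0806
Iter 8: z = -0.2709 + 0.0975i, |z|^2 = 0.0829
Iter 9: z = -0.2681 + 0.0972i, |z|^2 = 0.0813
Iter 10: z = -0.2696 + 0.0979i, |z|^2 = 0.0822
Iter 11: z = -0.2689 + 0.0972i, |z|^2 = 0.0818
Iter 12: z = -0.2691 + 0.0977i, |z|^2 = 0.0820
Iter 13: z = -0.2691 + 0.0974i, |z|^2 = 0.0819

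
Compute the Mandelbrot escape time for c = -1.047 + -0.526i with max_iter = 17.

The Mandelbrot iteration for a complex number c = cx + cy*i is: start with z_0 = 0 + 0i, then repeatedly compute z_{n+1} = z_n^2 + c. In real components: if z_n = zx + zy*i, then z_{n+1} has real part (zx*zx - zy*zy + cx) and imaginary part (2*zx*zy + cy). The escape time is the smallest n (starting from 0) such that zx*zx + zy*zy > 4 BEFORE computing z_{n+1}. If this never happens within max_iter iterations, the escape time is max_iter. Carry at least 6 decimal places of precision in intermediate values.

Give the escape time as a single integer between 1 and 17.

Answer: 5

Derivation:
z_0 = 0 + 0i, c = -1.0470 + -0.5260i
Iter 1: z = -1.0470 + -0.5260i, |z|^2 = 1.3729
Iter 2: z = -0.2275 + 0.5754i, |z|^2 = 0.3829
Iter 3: z = -1.3264 + -0.7878i, |z|^2 = 2.3799
Iter 4: z = 0.0917 + 1.5638i, |z|^2 = 2.4540
Iter 5: z = -3.4842 + -0.2392i, |z|^2 = 12.1967
Escaped at iteration 5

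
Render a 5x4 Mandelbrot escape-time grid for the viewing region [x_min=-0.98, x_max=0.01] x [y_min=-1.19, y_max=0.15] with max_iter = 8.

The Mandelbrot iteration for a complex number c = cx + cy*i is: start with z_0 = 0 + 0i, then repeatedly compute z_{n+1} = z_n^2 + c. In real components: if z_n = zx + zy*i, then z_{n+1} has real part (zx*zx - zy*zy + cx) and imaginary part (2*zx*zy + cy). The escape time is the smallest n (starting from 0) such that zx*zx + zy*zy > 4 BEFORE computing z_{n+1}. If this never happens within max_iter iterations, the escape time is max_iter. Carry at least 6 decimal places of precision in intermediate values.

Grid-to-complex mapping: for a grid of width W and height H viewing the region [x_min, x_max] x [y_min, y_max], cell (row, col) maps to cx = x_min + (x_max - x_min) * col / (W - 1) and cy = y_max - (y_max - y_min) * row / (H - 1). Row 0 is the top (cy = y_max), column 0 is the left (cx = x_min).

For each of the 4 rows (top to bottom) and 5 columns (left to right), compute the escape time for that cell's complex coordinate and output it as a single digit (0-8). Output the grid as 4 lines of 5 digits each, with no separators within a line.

(row=0, col=0): c = -0.9800 + 0.1500i → escape time 8
(row=0, col=1): c = -0.7325 + 0.1500i → escape time 8
(row=0, col=2): c = -0.4850 + 0.1500i → escape time 8
(row=0, col=3): c = -0.2375 + 0.1500i → escape time 8
(row=0, col=4): c = 0.0100 + 0.1500i → escape time 8
(row=1, col=0): c = -0.9800 + -0.2967i → escape time 8
(row=1, col=1): c = -0.7325 + -0.2967i → escape time 8
(row=1, col=2): c = -0.4850 + -0.2967i → escape time 8
(row=1, col=3): c = -0.2375 + -0.2967i → escape time 8
(row=1, col=4): c = 0.0100 + -0.2967i → escape time 8
(row=2, col=0): c = -0.9800 + -0.7433i → escape time 4
(row=2, col=1): c = -0.7325 + -0.7433i → escape time 4
(row=2, col=2): c = -0.4850 + -0.7433i → escape time 6
(row=2, col=3): c = -0.2375 + -0.7433i → escape time 8
(row=2, col=4): c = 0.0100 + -0.7433i → escape time 8
(row=3, col=0): c = -0.9800 + -1.1900i → escape time 3
(row=3, col=1): c = -0.7325 + -1.1900i → escape time 3
(row=3, col=2): c = -0.4850 + -1.1900i → escape time 3
(row=3, col=3): c = -0.2375 + -1.1900i → escape time 3
(row=3, col=4): c = 0.0100 + -1.1900i → escape time 3

Answer: 88888
88888
44688
33333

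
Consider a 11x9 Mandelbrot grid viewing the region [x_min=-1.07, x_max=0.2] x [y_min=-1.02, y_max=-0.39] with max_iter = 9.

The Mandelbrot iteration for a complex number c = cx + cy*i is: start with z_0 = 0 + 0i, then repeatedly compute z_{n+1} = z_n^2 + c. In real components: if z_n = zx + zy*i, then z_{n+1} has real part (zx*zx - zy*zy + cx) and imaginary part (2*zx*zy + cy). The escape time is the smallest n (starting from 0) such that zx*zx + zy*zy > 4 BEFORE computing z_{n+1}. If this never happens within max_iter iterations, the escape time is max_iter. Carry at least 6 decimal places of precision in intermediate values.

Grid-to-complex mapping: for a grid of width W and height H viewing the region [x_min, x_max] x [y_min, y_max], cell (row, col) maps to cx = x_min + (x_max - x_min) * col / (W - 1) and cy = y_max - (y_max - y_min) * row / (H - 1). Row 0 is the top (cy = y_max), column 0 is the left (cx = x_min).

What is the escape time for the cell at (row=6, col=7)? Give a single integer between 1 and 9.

Answer: 9

Derivation:
z_0 = 0 + 0i, c = -0.1810 + -0.8625i
Iter 1: z = -0.1810 + -0.8625i, |z|^2 = 0.7767
Iter 2: z = -0.8921 + -0.5503i, |z|^2 = 1.0987
Iter 3: z = 0.3121 + 0.1194i, |z|^2 = 0.1117
Iter 4: z = -0.0978 + -0.7880i, |z|^2 = 0.6305
Iter 5: z = -0.7924 + -0.7083i, |z|^2 = 1.1296
Iter 6: z = -0.0549 + 0.2600i, |z|^2 = 0.0706
Iter 7: z = -0.2456 + -0.8910i, |z|^2 = 0.8543
Iter 8: z = -0.9146 + -0.4248i, |z|^2 = 1.0170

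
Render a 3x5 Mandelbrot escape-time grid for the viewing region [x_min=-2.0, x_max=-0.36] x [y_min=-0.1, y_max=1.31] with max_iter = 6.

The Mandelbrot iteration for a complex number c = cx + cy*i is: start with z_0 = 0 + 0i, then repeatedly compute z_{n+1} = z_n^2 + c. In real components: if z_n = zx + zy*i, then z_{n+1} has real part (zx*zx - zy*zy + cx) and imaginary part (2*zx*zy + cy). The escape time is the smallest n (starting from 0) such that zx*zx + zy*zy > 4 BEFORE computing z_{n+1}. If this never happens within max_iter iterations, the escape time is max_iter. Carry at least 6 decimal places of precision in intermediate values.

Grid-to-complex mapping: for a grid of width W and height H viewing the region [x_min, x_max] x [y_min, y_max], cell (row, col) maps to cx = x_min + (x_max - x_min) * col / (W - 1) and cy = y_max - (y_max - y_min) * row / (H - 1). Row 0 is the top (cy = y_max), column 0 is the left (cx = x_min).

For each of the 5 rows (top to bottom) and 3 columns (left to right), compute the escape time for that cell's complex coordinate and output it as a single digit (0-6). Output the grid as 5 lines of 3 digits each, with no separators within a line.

Answer: 123
135
136
166
166

Derivation:
(row=0, col=0): c = -2.0000 + 1.3100i → escape time 1
(row=0, col=1): c = -1.1800 + 1.3100i → escape time 2
(row=0, col=2): c = -0.3600 + 1.3100i → escape time 3
(row=1, col=0): c = -2.0000 + 0.9575i → escape time 1
(row=1, col=1): c = -1.1800 + 0.9575i → escape time 3
(row=1, col=2): c = -0.3600 + 0.9575i → escape time 5
(row=2, col=0): c = -2.0000 + 0.6050i → escape time 1
(row=2, col=1): c = -1.1800 + 0.6050i → escape time 3
(row=2, col=2): c = -0.3600 + 0.6050i → escape time 6
(row=3, col=0): c = -2.0000 + 0.2525i → escape time 1
(row=3, col=1): c = -1.1800 + 0.2525i → escape time 6
(row=3, col=2): c = -0.3600 + 0.2525i → escape time 6
(row=4, col=0): c = -2.0000 + -0.1000i → escape time 1
(row=4, col=1): c = -1.1800 + -0.1000i → escape time 6
(row=4, col=2): c = -0.3600 + -0.1000i → escape time 6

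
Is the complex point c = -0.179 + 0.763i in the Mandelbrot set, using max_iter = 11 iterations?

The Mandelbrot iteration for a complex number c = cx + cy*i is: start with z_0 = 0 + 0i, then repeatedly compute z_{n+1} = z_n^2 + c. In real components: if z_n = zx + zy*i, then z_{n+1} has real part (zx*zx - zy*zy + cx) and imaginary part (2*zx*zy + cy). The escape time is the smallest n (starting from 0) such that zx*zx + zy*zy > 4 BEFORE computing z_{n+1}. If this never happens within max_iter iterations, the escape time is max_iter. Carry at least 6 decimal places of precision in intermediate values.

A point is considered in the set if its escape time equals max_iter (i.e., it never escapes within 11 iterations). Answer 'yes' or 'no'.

Answer: yes

Derivation:
z_0 = 0 + 0i, c = -0.1790 + 0.7630i
Iter 1: z = -0.1790 + 0.7630i, |z|^2 = 0.6142
Iter 2: z = -0.7291 + 0.4898i, |z|^2 = 0.7716
Iter 3: z = 0.1127 + 0.0487i, |z|^2 = 0.0151
Iter 4: z = -0.1687 + 0.7740i, |z|^2 = 0.6275
Iter 5: z = -0.7496 + 0.5019i, |z|^2 = 0.8138
Iter 6: z = 0.1310 + 0.0106i, |z|^2 = 0.0173
Iter 7: z = -0.1620 + 0.7658i, |z|^2 = 0.6126
Iter 8: z = -0.7392 + 0.5150i, |z|^2 = 0.8115
Iter 9: z = 0.1022 + 0.0017i, |z|^2 = 0.0104
Iter 10: z = -0.1686 + 0.7634i, |z|^2 = 0.6111
Did not escape in 11 iterations → in set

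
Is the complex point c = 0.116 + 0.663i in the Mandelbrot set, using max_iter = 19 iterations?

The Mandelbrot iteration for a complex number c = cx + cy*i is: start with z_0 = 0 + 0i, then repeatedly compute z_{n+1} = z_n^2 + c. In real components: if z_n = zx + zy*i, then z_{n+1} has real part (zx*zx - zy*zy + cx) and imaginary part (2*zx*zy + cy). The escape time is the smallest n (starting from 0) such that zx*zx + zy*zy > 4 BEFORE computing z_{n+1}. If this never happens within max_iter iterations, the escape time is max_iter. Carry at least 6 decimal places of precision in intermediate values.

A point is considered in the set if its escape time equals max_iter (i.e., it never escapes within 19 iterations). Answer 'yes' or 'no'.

Answer: yes

Derivation:
z_0 = 0 + 0i, c = 0.1160 + 0.6630i
Iter 1: z = 0.1160 + 0.6630i, |z|^2 = 0.4530
Iter 2: z = -0.3101 + 0.8168i, |z|^2 = 0.7634
Iter 3: z = -0.4550 + 0.1564i, |z|^2 = 0.2315
Iter 4: z = 0.2986 + 0.5207i, |z|^2 = 0.3603
Iter 5: z = -0.0660 + 0.9739i, |z|^2 = 0.9529
Iter 6: z = -0.8282 + 0.5345i, |z|^2 = 0.9716
Iter 7: z = 0.5162 + -0.2224i, |z|^2 = 0.3159
Iter 8: z = 0.3330 + 0.4334i, |z|^2 = 0.2987
Iter 9: z = 0.0390 + 0.9516i, |z|^2 = 0.9072
Iter 10: z = -0.7881 + 0.7373i, |z|^2 = 1.1647
Iter 11: z = 0.1935 + -0.4991i, |z|^2 = 0.2866
Iter 12: z = -0.0957 + 0.4698i, |z|^2 = 0.2299
Iter 13: z = -0.0956 + 0.5731i, |z|^2 = 0.3375
Iter 14: z = -0.2033 + 0.5534i, |z|^2 = 0.3476
Iter 15: z = -0.1490 + 0.4380i, |z|^2 = 0.2140
Iter 16: z = -0.0536 + 0.5325i, |z|^2 = 0.2864
Iter 17: z = -0.1647 + 0.6059i, |z|^2 = 0.3942
Iter 18: z = -0.2240 + 0.4635i, |z|^2 = 0.2650
Did not escape in 19 iterations → in set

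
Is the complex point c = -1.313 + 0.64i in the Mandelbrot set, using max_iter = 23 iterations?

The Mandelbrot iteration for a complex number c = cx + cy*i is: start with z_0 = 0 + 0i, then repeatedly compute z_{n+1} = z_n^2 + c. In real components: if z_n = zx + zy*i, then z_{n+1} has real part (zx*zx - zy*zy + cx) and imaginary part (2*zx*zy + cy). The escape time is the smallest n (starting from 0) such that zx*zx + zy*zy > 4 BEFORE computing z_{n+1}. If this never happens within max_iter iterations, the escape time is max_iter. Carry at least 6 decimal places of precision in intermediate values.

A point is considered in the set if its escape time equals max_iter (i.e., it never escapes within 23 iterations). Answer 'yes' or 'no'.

Answer: no

Derivation:
z_0 = 0 + 0i, c = -1.3130 + 0.6400i
Iter 1: z = -1.3130 + 0.6400i, |z|^2 = 2.1336
Iter 2: z = 0.0014 + -1.0406i, |z|^2 = 1.0829
Iter 3: z = -2.3959 + 0.6372i, |z|^2 = 6.1464
Escaped at iteration 3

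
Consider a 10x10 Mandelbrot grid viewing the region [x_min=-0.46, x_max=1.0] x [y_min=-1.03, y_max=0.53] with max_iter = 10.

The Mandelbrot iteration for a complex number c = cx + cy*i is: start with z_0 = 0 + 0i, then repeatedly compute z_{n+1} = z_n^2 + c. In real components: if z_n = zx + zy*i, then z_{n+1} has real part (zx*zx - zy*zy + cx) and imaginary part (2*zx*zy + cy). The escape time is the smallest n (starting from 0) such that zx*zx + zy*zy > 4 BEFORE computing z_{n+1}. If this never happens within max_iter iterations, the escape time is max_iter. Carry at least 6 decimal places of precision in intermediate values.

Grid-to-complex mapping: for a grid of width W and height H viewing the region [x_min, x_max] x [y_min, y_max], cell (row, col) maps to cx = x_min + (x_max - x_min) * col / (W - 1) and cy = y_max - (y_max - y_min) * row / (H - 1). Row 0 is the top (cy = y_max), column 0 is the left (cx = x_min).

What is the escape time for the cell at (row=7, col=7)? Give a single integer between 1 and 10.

z_0 = 0 + 0i, c = 0.6756 + -0.6833i
Iter 1: z = 0.6756 + -0.6833i, |z|^2 = 0.9233
Iter 2: z = 0.6650 + -1.6066i, |z|^2 = 3.0233
Iter 3: z = -1.4634 + -2.8201i, |z|^2 = 10.0942
Escaped at iteration 3

Answer: 3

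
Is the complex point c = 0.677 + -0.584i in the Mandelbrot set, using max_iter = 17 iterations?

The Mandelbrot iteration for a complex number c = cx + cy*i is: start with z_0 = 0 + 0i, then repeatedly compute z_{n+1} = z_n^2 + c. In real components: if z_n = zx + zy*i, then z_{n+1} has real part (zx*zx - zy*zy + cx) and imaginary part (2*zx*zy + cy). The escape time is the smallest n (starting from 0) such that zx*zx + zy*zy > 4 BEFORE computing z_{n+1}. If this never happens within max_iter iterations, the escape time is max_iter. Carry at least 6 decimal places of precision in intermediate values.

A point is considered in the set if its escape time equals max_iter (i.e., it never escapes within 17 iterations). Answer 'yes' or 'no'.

z_0 = 0 + 0i, c = 0.6770 + -0.5840i
Iter 1: z = 0.6770 + -0.5840i, |z|^2 = 0.7994
Iter 2: z = 0.7943 + -1.3747i, |z|^2 = 2.5208
Iter 3: z = -0.5820 + -2.7678i, |z|^2 = 7.9996
Escaped at iteration 3

Answer: no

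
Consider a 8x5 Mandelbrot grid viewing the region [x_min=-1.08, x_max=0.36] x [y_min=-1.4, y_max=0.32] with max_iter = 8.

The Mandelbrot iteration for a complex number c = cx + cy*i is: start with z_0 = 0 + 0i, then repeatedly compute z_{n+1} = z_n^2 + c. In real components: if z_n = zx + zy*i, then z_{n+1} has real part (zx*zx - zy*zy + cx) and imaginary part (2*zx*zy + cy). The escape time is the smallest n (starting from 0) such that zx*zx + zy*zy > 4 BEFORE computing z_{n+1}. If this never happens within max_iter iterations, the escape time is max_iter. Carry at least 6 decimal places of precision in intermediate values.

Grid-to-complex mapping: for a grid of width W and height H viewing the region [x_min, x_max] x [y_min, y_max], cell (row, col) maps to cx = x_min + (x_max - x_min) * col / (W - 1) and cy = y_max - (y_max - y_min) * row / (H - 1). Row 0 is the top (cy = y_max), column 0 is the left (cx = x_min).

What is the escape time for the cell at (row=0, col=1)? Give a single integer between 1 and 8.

z_0 = 0 + 0i, c = -0.8743 + 0.3200i
Iter 1: z = -0.8743 + 0.3200i, |z|^2 = 0.8668
Iter 2: z = -0.2123 + -0.2395i, |z|^2 = 0.1025
Iter 3: z = -0.8866 + 0.4217i, |z|^2 = 0.9639
Iter 4: z = -0.2661 + -0.4278i, |z|^2 = 0.2538
Iter 5: z = -0.9865 + 0.5477i, |z|^2 = 1.2731
Iter 6: z = -0.2011 + -0.7605i, |z|^2 = 0.6188
Iter 7: z = -1.4122 + 0.6258i, |z|^2 = 2.3860

Answer: 8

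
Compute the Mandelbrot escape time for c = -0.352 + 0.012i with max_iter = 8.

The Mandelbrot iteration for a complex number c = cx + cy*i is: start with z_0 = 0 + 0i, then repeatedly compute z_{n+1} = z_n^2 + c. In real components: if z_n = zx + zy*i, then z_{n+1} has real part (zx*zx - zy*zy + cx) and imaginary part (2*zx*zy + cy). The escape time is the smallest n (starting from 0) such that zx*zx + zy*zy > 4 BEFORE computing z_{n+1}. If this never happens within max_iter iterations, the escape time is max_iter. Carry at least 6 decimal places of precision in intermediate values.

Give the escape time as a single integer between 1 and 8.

z_0 = 0 + 0i, c = -0.3520 + 0.0120i
Iter 1: z = -0.3520 + 0.0120i, |z|^2 = 0.1240
Iter 2: z = -0.2282 + 0.0036i, |z|^2 = 0.0521
Iter 3: z = -0.2999 + 0.0104i, |z|^2 = 0.0901
Iter 4: z = -0.2622 + 0.0058i, |z|^2 = 0.0688
Iter 5: z = -0.2833 + 0.0090i, |z|^2 = 0.0803
Iter 6: z = -0.2718 + 0.0069i, |z|^2 = 0.0739
Iter 7: z = -0.2782 + 0.0082i, |z|^2 = 0.0774

Answer: 8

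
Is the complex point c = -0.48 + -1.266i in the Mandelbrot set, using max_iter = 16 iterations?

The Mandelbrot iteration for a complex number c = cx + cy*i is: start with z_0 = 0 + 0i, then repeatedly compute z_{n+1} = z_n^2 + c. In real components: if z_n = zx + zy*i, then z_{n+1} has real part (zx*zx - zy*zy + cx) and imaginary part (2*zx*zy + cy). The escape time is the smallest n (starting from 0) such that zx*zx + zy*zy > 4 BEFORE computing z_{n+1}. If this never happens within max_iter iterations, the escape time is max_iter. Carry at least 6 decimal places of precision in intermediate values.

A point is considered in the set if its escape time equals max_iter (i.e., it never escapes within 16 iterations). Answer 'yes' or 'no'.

Answer: no

Derivation:
z_0 = 0 + 0i, c = -0.4800 + -1.2660i
Iter 1: z = -0.4800 + -1.2660i, |z|^2 = 1.8332
Iter 2: z = -1.8524 + -0.0506i, |z|^2 = 3.4338
Iter 3: z = 2.9487 + -1.0784i, |z|^2 = 9.8575
Escaped at iteration 3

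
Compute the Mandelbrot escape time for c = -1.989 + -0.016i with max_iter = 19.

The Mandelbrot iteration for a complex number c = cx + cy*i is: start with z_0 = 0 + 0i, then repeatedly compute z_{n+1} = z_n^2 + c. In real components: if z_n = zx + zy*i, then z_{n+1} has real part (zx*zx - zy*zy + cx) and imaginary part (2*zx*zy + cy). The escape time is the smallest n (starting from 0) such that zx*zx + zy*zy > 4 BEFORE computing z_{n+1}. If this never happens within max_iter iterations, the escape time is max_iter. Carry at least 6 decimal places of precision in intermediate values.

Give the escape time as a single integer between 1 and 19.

z_0 = 0 + 0i, c = -1.9890 + -0.0160i
Iter 1: z = -1.9890 + -0.0160i, |z|^2 = 3.9564
Iter 2: z = 1.9669 + 0.0476i, |z|^2 = 3.8708
Iter 3: z = 1.8773 + 0.1714i, |z|^2 = 3.5536
Iter 4: z = 1.5058 + 0.6277i, |z|^2 = 2.6615
Iter 5: z = -0.1155 + 1.8743i, |z|^2 = 3.5263
Iter 6: z = -5.4886 + -0.4489i, |z|^2 = 30.3267
Escaped at iteration 6

Answer: 6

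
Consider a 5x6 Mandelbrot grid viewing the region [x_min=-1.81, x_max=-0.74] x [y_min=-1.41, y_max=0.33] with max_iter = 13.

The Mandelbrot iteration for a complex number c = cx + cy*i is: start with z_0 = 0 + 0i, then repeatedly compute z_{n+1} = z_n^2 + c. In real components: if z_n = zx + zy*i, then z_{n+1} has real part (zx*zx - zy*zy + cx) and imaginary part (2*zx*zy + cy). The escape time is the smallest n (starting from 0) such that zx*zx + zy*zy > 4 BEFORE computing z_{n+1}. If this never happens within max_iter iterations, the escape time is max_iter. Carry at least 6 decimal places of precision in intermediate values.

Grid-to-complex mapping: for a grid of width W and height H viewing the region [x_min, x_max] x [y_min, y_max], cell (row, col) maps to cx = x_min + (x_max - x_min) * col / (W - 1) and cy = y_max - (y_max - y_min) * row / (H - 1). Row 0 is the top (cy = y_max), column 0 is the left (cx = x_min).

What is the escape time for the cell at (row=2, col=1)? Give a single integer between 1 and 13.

z_0 = 0 + 0i, c = -1.5425 + -0.3660i
Iter 1: z = -1.5425 + -0.3660i, |z|^2 = 2.5133
Iter 2: z = 0.7029 + 0.7631i, |z|^2 = 1.0763
Iter 3: z = -1.6308 + 0.7067i, |z|^2 = 3.1591
Iter 4: z = 0.6177 + -2.6710i, |z|^2 = 7.5160
Escaped at iteration 4

Answer: 4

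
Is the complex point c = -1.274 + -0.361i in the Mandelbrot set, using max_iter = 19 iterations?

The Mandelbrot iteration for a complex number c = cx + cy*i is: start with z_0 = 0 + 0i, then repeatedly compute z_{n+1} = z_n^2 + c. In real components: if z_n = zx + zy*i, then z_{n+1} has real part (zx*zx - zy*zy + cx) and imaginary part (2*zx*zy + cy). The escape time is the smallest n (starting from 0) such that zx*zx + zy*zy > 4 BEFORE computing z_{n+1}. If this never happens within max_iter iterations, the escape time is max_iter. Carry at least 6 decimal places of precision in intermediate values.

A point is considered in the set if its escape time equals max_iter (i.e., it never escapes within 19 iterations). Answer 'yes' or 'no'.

Answer: no

Derivation:
z_0 = 0 + 0i, c = -1.2740 + -0.3610i
Iter 1: z = -1.2740 + -0.3610i, |z|^2 = 1.7534
Iter 2: z = 0.2188 + 0.5588i, |z|^2 = 0.3601
Iter 3: z = -1.5384 + -0.1165i, |z|^2 = 2.3804
Iter 4: z = 1.0792 + -0.0025i, |z|^2 = 1.1647
Iter 5: z = -0.1093 + -0.3664i, |z|^2 = 0.1462
Iter 6: z = -1.3963 + -0.2809i, |z|^2 = 2.0286
Iter 7: z = 0.5968 + 0.4234i, |z|^2 = 0.5355
Iter 8: z = -1.0971 + 0.1444i, |z|^2 = 1.2244
Iter 9: z = -0.0913 + -0.6779i, |z|^2 = 0.4679
Iter 10: z = -1.7252 + -0.2372i, |z|^2 = 3.0325
Iter 11: z = 1.6460 + 0.4573i, |z|^2 = 2.9185
Iter 12: z = 1.2262 + 1.1445i, |z|^2 = 2.8136
Iter 13: z = -1.0803 + 2.4459i, |z|^2 = 7.1497
Escaped at iteration 13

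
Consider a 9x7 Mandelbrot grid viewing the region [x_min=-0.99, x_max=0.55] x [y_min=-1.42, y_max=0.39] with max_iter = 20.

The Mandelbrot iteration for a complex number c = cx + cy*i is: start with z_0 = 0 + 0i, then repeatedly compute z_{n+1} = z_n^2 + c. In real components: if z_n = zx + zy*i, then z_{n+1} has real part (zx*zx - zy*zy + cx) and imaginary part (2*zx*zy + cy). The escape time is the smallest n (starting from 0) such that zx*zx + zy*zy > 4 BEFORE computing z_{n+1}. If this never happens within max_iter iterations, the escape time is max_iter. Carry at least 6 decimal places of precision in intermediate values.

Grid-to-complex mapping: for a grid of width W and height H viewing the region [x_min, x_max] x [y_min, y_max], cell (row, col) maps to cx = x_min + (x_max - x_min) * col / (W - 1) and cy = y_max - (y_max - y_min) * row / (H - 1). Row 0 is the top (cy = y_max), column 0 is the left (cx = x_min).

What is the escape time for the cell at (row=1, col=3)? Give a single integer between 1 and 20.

Answer: 20

Derivation:
z_0 = 0 + 0i, c = -0.4125 + 0.0883i
Iter 1: z = -0.4125 + 0.0883i, |z|^2 = 0.1780
Iter 2: z = -0.2501 + 0.0155i, |z|^2 = 0.0628
Iter 3: z = -0.3502 + 0.0806i, |z|^2 = 0.1291
Iter 4: z = -0.2964 + 0.0319i, |z|^2 = 0.0889
Iter 5: z = -0.3257 + 0.0694i, |z|^2 = 0.1109
Iter 6: z = -0.3113 + 0.0431i, |z|^2 = 0.0987
Iter 7: z = -0.3175 + 0.0615i, |z|^2 = 0.1046
Iter 8: z = -0.3155 + 0.0493i, |z|^2 = 0.1020
Iter 9: z = -0.3154 + 0.0572i, |z|^2 = 0.1028
Iter 10: z = -0.3163 + 0.0522i, |z|^2 = 0.1028
Iter 11: z = -0.3152 + 0.0553i, |z|^2 = 0.1024
Iter 12: z = -0.3162 + 0.0535i, |z|^2 = 0.1029
Iter 13: z = -0.3154 + 0.0545i, |z|^2 = 0.1024
Iter 14: z = -0.3160 + 0.0540i, |z|^2 = 0.1028
Iter 15: z = -0.3155 + 0.0542i, |z|^2 = 0.1025
Iter 16: z = -0.3159 + 0.0541i, |z|^2 = 0.1027
Iter 17: z = -0.3157 + 0.0542i, |z|^2 = 0.1026
Iter 18: z = -0.3158 + 0.0541i, |z|^2 = 0.1027
Iter 19: z = -0.3157 + 0.0541i, |z|^2 = 0.1026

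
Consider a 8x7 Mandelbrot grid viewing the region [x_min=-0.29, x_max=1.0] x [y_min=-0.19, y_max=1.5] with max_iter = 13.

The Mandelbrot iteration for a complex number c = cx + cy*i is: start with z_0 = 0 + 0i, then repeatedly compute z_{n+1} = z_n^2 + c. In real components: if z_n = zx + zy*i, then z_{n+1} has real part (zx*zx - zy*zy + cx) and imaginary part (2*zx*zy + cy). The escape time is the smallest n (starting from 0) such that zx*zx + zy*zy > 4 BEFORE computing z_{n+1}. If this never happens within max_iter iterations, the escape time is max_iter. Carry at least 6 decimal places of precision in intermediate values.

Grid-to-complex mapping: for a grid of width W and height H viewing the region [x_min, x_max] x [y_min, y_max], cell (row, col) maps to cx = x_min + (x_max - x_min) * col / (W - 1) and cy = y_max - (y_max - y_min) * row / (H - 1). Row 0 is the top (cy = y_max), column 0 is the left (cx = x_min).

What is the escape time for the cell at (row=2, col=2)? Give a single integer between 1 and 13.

z_0 = 0 + 0i, c = 0.0786 + 0.9367i
Iter 1: z = 0.0786 + 0.9367i, |z|^2 = 0.8835
Iter 2: z = -0.7926 + 1.0839i, |z|^2 = 1.8030
Iter 3: z = -0.4680 + -0.7815i, |z|^2 = 0.8297
Iter 4: z = -0.3131 + 1.6681i, |z|^2 = 2.8805
Iter 5: z = -2.6058 + -0.1080i, |z|^2 = 6.8018
Escaped at iteration 5

Answer: 5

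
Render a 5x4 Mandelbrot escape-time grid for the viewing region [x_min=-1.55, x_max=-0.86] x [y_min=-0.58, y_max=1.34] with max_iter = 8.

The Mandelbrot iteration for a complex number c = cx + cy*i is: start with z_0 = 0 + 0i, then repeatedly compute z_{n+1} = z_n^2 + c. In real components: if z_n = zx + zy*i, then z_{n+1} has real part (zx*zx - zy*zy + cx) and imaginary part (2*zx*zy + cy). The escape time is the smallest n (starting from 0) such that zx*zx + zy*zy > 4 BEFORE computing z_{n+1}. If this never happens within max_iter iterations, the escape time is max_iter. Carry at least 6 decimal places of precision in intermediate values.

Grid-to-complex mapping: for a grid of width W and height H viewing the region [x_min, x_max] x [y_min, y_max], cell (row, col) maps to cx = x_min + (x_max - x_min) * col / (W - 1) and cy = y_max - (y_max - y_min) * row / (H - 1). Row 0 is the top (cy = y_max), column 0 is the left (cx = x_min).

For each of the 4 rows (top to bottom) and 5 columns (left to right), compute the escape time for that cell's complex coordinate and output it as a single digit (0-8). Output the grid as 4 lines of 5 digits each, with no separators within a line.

(row=0, col=0): c = -1.5500 + 1.3400i → escape time 1
(row=0, col=1): c = -1.3775 + 1.3400i → escape time 2
(row=0, col=2): c = -1.2050 + 1.3400i → escape time 2
(row=0, col=3): c = -1.0325 + 1.3400i → escape time 2
(row=0, col=4): c = -0.8600 + 1.3400i → escape time 2
(row=1, col=0): c = -1.5500 + 0.7000i → escape time 3
(row=1, col=1): c = -1.3775 + 0.7000i → escape time 3
(row=1, col=2): c = -1.2050 + 0.7000i → escape time 3
(row=1, col=3): c = -1.0325 + 0.7000i → escape time 4
(row=1, col=4): c = -0.8600 + 0.7000i → escape time 4
(row=2, col=0): c = -1.5500 + 0.0600i → escape time 7
(row=2, col=1): c = -1.3775 + 0.0600i → escape time 8
(row=2, col=2): c = -1.2050 + 0.0600i → escape time 8
(row=2, col=3): c = -1.0325 + 0.0600i → escape time 8
(row=2, col=4): c = -0.8600 + 0.0600i → escape time 8
(row=3, col=0): c = -1.5500 + -0.5800i → escape time 3
(row=3, col=1): c = -1.3775 + -0.5800i → escape time 3
(row=3, col=2): c = -1.2050 + -0.5800i → escape time 3
(row=3, col=3): c = -1.0325 + -0.5800i → escape time 5
(row=3, col=4): c = -0.8600 + -0.5800i → escape time 5

Answer: 12222
33344
78888
33355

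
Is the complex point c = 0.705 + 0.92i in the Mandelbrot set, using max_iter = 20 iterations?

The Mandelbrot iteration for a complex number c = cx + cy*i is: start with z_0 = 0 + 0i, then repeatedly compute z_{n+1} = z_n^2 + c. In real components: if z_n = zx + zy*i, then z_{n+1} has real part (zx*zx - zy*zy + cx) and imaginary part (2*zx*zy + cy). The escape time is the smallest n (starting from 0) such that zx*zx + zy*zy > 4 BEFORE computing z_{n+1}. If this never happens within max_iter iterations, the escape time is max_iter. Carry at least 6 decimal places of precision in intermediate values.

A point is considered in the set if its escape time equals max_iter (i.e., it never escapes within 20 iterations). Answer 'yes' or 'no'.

Answer: no

Derivation:
z_0 = 0 + 0i, c = 0.7050 + 0.9200i
Iter 1: z = 0.7050 + 0.9200i, |z|^2 = 1.3434
Iter 2: z = 0.3556 + 2.2172i, |z|^2 = 5.0424
Escaped at iteration 2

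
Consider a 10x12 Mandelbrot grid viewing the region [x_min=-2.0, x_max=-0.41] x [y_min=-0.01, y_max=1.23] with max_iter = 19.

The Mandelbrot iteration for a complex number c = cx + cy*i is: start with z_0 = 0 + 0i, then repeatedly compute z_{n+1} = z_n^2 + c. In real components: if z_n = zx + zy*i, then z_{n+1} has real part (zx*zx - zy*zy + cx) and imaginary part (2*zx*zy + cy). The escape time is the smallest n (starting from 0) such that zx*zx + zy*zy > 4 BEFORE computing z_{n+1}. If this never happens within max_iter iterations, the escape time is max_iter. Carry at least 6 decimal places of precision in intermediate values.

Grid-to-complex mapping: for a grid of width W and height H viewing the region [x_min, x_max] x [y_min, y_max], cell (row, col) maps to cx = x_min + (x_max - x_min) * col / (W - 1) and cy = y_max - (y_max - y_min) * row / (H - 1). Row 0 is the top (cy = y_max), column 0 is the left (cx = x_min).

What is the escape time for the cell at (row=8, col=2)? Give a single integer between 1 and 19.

z_0 = 0 + 0i, c = -1.6467 + 0.3282i
Iter 1: z = -1.6467 + 0.3282i, |z|^2 = 2.8192
Iter 2: z = 0.9571 + -0.7526i, |z|^2 = 1.4826
Iter 3: z = -1.2970 + -1.1126i, |z|^2 = 2.9200
Iter 4: z = -1.2023 + 3.2142i, |z|^2 = 11.7763
Escaped at iteration 4

Answer: 4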